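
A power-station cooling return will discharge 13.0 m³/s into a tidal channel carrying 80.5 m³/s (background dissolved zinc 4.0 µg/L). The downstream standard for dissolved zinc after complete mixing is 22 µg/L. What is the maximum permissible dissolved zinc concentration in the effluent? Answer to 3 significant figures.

At the limit, (Qr·Cr + Qe·Cₑ)/(Qr + Qe) = 22:
Cₑ = (93.50·22 − 80.50·4.000) / 13.00 = 133.5 µg/L.

133 µg/L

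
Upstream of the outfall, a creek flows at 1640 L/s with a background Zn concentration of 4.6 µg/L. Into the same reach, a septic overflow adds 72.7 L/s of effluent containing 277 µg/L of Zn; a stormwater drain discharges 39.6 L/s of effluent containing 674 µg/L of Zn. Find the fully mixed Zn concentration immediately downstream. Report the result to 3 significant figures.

31.0 µg/L

Flow-weighted average: C = (1640·4.600 + 72.70·277.0 + 39.60·674.0) / 1752 = 54370/1752 = 31.03 µg/L.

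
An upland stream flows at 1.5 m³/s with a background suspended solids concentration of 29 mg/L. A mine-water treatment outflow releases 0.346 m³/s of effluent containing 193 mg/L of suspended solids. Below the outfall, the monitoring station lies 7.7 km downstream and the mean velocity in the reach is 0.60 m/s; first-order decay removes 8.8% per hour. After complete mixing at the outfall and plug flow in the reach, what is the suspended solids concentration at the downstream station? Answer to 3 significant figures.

43.0 mg/L

Mixed concentration C = ΣQC/ΣQ = (1.500·29.00 + 0.3460·193.0) / 1.846 = 110.3/1.846 = 59.74 mg/L.
Travel time t = 7.7·1000 / 0.60 = 12830 s = 3.565 h.
8.8%/h lost → k = −ln(1 − 0.088) = 0.09212 h⁻¹.
Decay over the reach: 59.74·exp(−kt) = 59.74·0.7201 = 43.02 mg/L.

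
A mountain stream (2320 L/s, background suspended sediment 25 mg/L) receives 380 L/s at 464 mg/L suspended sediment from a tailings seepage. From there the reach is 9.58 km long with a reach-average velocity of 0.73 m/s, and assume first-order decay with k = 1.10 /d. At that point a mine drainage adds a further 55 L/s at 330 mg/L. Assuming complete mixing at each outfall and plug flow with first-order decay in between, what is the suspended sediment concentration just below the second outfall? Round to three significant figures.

78.6 mg/L

Mass balance: C = (2320·25.00 + 380.0·464.0) / 2700 = 234300/2700 = 86.79 mg/L; combined flow 2700 L/s.
Travel time t = 9.58·1000 / 0.73 = 13120 s = 3.645 h.
Decay over the reach: 86.79·exp(−kt) = 86.79·0.8461 = 73.43 mg/L.
Second outfall: C = (2700·73.43 + 55.00·330.0)/2755 = 78.55 mg/L.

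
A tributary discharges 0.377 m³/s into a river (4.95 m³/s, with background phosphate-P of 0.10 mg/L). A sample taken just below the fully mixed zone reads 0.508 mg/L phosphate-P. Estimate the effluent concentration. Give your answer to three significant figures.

Mass balance: 4.950·0.1000 + 0.3770·Cₑ = 5.327·0.5080
→ Cₑ = (5.327·0.5080 − 4.950·0.1000) / 0.3770 = 5.865 mg/L.

5.87 mg/L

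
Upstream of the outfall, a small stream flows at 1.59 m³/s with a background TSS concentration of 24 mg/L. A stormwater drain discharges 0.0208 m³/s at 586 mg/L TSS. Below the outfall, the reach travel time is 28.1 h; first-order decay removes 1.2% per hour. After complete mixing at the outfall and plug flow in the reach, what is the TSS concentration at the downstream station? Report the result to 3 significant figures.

22.3 mg/L

Flow-weighted average: C = (1.590·24.00 + 0.02080·586.0) / 1.611 = 50.35/1.611 = 31.26 mg/L.
1.2%/h lost → k = −ln(1 − 0.012) = 0.01207 h⁻¹.
Applying C = C₀e^(−kt): 31.26 × 0.7123 = 22.26 mg/L.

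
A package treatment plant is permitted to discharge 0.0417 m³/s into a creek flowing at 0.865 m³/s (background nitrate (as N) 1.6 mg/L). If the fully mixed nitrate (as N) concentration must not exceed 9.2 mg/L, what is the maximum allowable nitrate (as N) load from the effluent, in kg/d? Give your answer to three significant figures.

601 kg/d

Mass balance at the limit: 0.8650·1.600 + 0.04170·Cₑ = 0.9067·9.2 → Cₑ = 166.8 mg/L.
Load = 0.04170 m³/s × 166.8 g/m³ × 86 400 s/d = 601.1 kg/d.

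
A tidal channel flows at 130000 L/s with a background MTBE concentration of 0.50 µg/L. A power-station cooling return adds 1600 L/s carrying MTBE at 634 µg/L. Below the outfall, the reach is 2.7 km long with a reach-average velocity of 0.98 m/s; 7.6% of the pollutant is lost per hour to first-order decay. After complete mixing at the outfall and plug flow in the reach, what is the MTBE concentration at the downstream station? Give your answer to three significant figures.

7.72 µg/L

After mixing, C = (130000·0.5000 + 1600·634.0) / 131600 = 1079000/131600 = 8.202 µg/L.
Travel time t = 2.7·1000 / 0.98 = 2755 s = 0.7653 h.
7.6%/h lost → k = −ln(1 − 0.076) = 0.07904 h⁻¹.
After decay, C = 8.202 × e^(−kt) = 8.202 × 0.9413 = 7.721 µg/L.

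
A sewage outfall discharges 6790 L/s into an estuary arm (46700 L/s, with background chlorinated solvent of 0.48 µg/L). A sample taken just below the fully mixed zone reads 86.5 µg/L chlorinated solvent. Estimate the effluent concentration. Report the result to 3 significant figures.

Mass balance: 46700·0.4800 + 6790·Cₑ = 53490·86.50
→ Cₑ = (53490·86.50 − 46700·0.4800) / 6790 = 678.1 µg/L.

678 µg/L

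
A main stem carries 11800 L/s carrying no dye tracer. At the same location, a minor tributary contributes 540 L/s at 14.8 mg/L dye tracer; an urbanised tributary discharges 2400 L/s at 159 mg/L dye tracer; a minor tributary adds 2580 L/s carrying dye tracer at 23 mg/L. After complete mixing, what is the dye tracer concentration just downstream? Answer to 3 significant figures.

25.9 mg/L

Mixed concentration C = ΣQC/ΣQ = (11800·0 + 540.0·14.80 + 2400·159.0 + 2580·23.00) / 17320 = 448900/17320 = 25.92 mg/L.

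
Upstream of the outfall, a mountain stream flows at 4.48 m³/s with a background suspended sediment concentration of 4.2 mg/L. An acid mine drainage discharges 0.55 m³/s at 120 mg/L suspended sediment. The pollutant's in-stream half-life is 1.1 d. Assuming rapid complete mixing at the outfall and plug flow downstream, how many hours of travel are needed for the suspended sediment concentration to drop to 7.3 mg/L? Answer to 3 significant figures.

Conservation of mass: C = (4.480·4.200 + 0.5500·120.0) / 5.030 = 84.82/5.030 = 16.86 mg/L.
Half-life 1.1 d → k = ln 2 / 1.1 = 0.6301 d⁻¹.
16.86·exp(−k·t) = 7.3 → t = ln(16.86/7.3)/k = 114800 s = 31.89 h.

31.9 h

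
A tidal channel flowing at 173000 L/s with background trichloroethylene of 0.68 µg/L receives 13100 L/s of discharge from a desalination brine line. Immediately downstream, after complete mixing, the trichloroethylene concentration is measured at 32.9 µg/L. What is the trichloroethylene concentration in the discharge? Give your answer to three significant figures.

Mass balance: 173000·0.6800 + 13100·Cₑ = 186100·32.90
→ Cₑ = (186100·32.90 − 173000·0.6800) / 13100 = 458.4 µg/L.

458 µg/L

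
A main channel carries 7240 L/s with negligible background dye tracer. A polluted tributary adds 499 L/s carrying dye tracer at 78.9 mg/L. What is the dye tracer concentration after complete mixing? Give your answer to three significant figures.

5.09 mg/L

Flow-weighted average: C = (7240·0 + 499.0·78.90) / 7739 = 39370/7739 = 5.087 mg/L.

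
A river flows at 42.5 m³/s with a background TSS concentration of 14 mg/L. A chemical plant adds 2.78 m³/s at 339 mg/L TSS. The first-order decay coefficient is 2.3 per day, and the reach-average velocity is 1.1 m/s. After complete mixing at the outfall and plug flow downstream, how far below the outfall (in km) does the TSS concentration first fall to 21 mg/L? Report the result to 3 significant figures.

19.9 km

Mass balance: C = (42.50·14.00 + 2.780·339.0) / 45.28 = 1537/45.28 = 33.95 mg/L.
Set 33.95·exp(−k·t) = 21 → t = ln(33.95/21)/k = 18050 s = 5.014 h.
Distance = v·t = 1.1·18050 = 19850 m = 19.85 km.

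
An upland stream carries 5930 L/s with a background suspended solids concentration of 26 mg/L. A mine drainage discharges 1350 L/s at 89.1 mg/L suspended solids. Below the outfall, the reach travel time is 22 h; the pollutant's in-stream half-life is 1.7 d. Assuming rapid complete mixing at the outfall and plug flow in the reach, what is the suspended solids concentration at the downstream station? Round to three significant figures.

25.9 mg/L

Mixed concentration C = ΣQC/ΣQ = (5930·26.00 + 1350·89.10) / 7280 = 274500/7280 = 37.70 mg/L.
Half-life 1.7 d → k = ln 2 / 1.7 = 0.4077 d⁻¹.
Decay over the reach: 37.70·exp(−kt) = 37.70·0.6881 = 25.94 mg/L.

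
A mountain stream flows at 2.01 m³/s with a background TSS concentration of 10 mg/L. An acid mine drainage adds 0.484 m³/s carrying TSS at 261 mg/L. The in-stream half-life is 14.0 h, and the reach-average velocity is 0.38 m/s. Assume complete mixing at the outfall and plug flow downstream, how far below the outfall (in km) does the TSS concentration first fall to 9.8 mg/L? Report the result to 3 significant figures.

49.5 km

Mass balance: C = (2.010·10.00 + 0.4840·261.0) / 2.494 = 146.4/2.494 = 58.71 mg/L.
Half-life 14.0 h → k = ln 2 / 14.0 = 0.04951 h⁻¹ = 1.188 d⁻¹.
Set 58.71·exp(−k·t) = 9.8 → t = ln(58.71/9.8)/k = 130200 s = 36.16 h.
Distance = v·t = 0.38·130200 = 49470 m = 49.47 km.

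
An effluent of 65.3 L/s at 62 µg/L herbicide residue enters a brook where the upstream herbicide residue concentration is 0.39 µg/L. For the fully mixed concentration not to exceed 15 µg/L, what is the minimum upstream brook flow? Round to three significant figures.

Set C_mix = 15: (Q·0.3900 + 65.30·62.00) / (Q + 65.30) = 15
→ Q = 65.30·(62.00 − 15)/(15 − 0.3900) = 210.1 L/s.

210 L/s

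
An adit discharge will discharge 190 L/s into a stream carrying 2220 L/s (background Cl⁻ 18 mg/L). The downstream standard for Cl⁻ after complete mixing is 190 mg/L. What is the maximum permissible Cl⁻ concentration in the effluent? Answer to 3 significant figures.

2200 mg/L

At the limit, (Qr·Cr + Qe·Cₑ)/(Qr + Qe) = 190:
Cₑ = (2410·190 − 2220·18.00) / 190.0 = 2200 mg/L.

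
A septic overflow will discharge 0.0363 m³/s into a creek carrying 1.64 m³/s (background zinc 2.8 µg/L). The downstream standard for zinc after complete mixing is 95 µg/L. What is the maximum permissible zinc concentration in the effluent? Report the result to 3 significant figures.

4260 µg/L

At the limit, (Qr·Cr + Qe·Cₑ)/(Qr + Qe) = 95:
Cₑ = (1.676·95 − 1.640·2.800) / 0.03630 = 4261 µg/L.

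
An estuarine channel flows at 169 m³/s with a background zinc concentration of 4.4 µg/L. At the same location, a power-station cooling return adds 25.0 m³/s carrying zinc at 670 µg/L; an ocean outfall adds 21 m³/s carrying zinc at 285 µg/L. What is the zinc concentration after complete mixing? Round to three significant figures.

Conservation of mass: C = (169.0·4.400 + 25.00·670.0 + 21.00·285.0) / 215.0 = 23480/215.0 = 109.2 µg/L.

109 µg/L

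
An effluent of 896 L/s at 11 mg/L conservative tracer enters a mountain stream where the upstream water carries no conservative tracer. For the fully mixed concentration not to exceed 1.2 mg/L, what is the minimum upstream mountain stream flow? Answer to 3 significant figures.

Set C_mix = 1.2: (Q·0 + 896.0·11.00) / (Q + 896.0) = 1.2
→ Q = 896.0·(11.00 − 1.2)/(1.2 − 0) = 7317 L/s.

7320 L/s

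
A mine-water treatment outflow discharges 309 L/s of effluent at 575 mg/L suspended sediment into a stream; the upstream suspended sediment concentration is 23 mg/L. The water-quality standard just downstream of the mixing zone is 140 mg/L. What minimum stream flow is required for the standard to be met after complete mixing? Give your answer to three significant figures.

Set C_mix = 140: (Q·23.00 + 309.0·575.0) / (Q + 309.0) = 140
→ Q = 309.0·(575.0 − 140)/(140 − 23.00) = 1149 L/s.

1150 L/s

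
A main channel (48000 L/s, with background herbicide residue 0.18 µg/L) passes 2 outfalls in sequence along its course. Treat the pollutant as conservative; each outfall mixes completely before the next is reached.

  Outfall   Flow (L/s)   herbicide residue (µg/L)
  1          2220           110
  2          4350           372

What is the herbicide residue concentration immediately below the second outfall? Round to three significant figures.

34.3 µg/L

Outfall 1: combined Q = 50220 L/s; C = (48000·0.1800 + 2220·110.0)/50220 = 5.035 µg/L.
Outfall 2: combined Q = 54570 L/s; C = (50220·5.035 + 4350·372.0)/54570 = 34.29 µg/L.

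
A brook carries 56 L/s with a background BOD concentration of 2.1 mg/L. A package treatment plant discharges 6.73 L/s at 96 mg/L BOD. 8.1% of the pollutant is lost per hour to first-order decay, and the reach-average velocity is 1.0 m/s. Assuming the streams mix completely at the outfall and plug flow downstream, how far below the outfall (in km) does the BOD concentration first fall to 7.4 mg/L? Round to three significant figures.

Flow-weighted average: C = (56.00·2.100 + 6.730·96.00) / 62.73 = 763.7/62.73 = 12.17 mg/L.
8.1%/h lost → k = −ln(1 − 0.081) = 0.08447 h⁻¹.
Set 12.17·exp(−k·t) = 7.4 → t = ln(12.17/7.4)/k = 21220 s = 5.894 h.
Distance = v·t = 1.0·21220 = 21220 m = 21.22 km.

21.2 km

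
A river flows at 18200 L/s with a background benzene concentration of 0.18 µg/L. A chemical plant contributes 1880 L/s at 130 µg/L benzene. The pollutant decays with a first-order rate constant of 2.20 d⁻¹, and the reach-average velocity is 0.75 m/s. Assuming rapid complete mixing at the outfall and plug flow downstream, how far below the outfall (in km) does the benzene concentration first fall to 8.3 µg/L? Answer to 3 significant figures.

11.7 km

Flow-weighted average: C = (18200·0.1800 + 1880·130.0) / 20080 = 247700/20080 = 12.33 µg/L.
Set 12.33·exp(−k·t) = 8.3 → t = ln(12.33/8.3)/k = 15560 s = 4.322 h.
Distance = v·t = 0.75·15560 = 11670 m = 11.67 km.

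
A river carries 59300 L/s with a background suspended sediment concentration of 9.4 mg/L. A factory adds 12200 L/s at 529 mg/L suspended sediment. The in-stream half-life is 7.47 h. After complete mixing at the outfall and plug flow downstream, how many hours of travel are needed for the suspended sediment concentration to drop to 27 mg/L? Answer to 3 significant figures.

Mixed concentration C = ΣQC/ΣQ = (59300·9.400 + 12200·529.0) / 71500 = 7011000/71500 = 98.06 mg/L.
Half-life 7.47 h → k = ln 2 / 7.47 = 0.09279 h⁻¹ = 2.227 d⁻¹.
98.06·exp(−k·t) = 27 → t = ln(98.06/27)/k = 50040 s = 13.90 h.

13.9 h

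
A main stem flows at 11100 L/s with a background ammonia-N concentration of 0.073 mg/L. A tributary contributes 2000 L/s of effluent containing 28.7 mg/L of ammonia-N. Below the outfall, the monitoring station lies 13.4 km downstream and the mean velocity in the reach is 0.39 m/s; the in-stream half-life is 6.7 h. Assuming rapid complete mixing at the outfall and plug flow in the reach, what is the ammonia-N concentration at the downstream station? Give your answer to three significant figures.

Mass balance: C = (11100·0.07300 + 2000·28.70) / 13100 = 58210/13100 = 4.444 mg/L.
Travel time t = 13.4·1000 / 0.39 = 34360 s = 9.544 h.
Half-life 6.7 h → k = ln 2 / 6.7 = 0.1035 h⁻¹ = 2.483 d⁻¹.
Applying C = C₀e^(−kt): 4.444 × 0.3725 = 1.655 mg/L.

1.66 mg/L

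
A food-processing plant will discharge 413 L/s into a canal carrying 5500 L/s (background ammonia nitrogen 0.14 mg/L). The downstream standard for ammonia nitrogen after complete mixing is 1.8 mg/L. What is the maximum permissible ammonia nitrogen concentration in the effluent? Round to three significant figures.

23.9 mg/L

At the limit, (Qr·Cr + Qe·Cₑ)/(Qr + Qe) = 1.8:
Cₑ = (5913·1.8 − 5500·0.1400) / 413.0 = 23.91 mg/L.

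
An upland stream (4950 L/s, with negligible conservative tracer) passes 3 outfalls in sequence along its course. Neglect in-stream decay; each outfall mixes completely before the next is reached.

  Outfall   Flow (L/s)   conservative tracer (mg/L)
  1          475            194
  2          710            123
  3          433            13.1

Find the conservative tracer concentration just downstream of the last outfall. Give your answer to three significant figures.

28.2 mg/L

After outfall 1: Q = 4950 + 475.0 = 5425 L/s; C = (4950·0 + 475.0·194.0)/5425 = 16.99 mg/L.
After outfall 2: Q = 5425 + 710.0 = 6135 L/s; C = (5425·16.99 + 710.0·123.0)/6135 = 29.26 mg/L.
After outfall 3: Q = 6135 + 433.0 = 6568 L/s; C = (6135·29.26 + 433.0·13.10)/6568 = 28.19 mg/L.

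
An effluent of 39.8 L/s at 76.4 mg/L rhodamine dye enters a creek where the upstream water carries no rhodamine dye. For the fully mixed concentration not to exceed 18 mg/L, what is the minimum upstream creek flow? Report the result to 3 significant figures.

129 L/s

Set C_mix = 18: (Q·0 + 39.80·76.40) / (Q + 39.80) = 18
→ Q = 39.80·(76.40 − 18)/(18 − 0) = 129.1 L/s.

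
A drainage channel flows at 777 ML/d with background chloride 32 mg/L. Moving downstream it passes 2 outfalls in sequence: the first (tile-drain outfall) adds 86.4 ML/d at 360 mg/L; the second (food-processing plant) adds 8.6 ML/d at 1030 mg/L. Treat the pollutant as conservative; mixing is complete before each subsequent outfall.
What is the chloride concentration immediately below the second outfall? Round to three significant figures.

74.3 mg/L

Below outfall 1: Q → 863.4 ML/d, C = (777.0·32.00 + 86.40·360.0)/863.4 = 64.82 mg/L.
Below outfall 2: Q → 872.0 ML/d, C = (863.4·64.82 + 8.600·1030)/872.0 = 74.34 mg/L.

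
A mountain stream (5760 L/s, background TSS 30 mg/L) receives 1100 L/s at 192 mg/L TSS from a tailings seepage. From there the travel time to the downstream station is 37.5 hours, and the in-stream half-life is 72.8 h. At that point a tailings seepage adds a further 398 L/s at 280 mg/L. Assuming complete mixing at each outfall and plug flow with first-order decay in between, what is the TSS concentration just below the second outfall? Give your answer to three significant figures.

Flow-weighted average: C = (5760·30.00 + 1100·192.0) / 6860 = 384000/6860 = 55.98 mg/L; combined flow 6860 L/s.
Half-life 72.8 h → k = ln 2 / 72.8 = 0.009521 h⁻¹ = 0.2285 d⁻¹.
Decay over the reach: 55.98·exp(−kt) = 55.98·0.6997 = 39.17 mg/L.
Second outfall: C = (6860·39.17 + 398.0·280.0)/7258 = 52.38 mg/L.

52.4 mg/L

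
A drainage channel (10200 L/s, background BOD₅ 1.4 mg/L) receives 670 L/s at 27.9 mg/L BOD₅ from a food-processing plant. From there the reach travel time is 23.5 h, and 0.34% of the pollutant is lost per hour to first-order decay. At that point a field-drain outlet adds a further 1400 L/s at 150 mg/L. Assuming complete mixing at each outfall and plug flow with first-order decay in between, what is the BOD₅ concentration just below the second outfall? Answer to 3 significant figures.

19.6 mg/L

Flow-weighted average: C = (10200·1.400 + 670.0·27.90) / 10870 = 32970/10870 = 3.033 mg/L; combined flow 10870 L/s.
0.34%/h lost → k = −ln(1 − 0.0034) = 0.003406 h⁻¹.
First-order decay: C = 3.033·exp(−k·t) = 3.033·0.9231 = 2.800 mg/L.
Second outfall: C = (10870·2.800 + 1400·150.0)/12270 = 19.60 mg/L.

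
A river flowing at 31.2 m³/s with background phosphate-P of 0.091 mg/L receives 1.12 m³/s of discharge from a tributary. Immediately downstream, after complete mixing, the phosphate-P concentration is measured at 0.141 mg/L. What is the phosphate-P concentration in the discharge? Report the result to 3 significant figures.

1.53 mg/L

Mass balance: 31.20·0.09100 + 1.120·Cₑ = 32.32·0.1410
→ Cₑ = (32.32·0.1410 − 31.20·0.09100) / 1.120 = 1.534 mg/L.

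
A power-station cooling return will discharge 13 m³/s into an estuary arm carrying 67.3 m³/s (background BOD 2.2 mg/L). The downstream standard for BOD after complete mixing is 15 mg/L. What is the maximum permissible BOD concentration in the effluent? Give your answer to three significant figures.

At the limit, (Qr·Cr + Qe·Cₑ)/(Qr + Qe) = 15:
Cₑ = (80.30·15 − 67.30·2.200) / 13.00 = 81.26 mg/L.

81.3 mg/L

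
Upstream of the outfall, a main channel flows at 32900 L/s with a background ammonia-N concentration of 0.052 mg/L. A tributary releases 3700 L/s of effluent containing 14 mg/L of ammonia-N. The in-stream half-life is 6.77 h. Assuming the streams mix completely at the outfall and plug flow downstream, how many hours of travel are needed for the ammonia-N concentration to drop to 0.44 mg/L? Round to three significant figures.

11.7 h

After mixing, C = (32900·0.05200 + 3700·14.00) / 36600 = 53510/36600 = 1.462 mg/L.
Half-life 6.77 h → k = ln 2 / 6.77 = 0.1024 h⁻¹ = 2.457 d⁻¹.
1.462·exp(−k·t) = 0.44 → t = ln(1.462/0.44)/k = 42220 s = 11.73 h.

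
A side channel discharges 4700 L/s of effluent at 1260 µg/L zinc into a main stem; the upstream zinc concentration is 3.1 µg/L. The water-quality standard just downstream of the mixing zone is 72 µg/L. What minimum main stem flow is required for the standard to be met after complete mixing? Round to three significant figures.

81000 L/s

Set C_mix = 72: (Q·3.100 + 4700·1260) / (Q + 4700) = 72
→ Q = 4700·(1260 − 72)/(72 − 3.100) = 81040 L/s.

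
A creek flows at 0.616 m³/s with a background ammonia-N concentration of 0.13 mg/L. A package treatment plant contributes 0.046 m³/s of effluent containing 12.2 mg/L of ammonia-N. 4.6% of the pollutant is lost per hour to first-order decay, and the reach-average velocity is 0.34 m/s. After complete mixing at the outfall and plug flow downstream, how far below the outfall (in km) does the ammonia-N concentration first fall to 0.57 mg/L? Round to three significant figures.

Conservation of mass: C = (0.6160·0.1300 + 0.04600·12.20) / 0.6620 = 0.6413/0.6620 = 0.9687 mg/L.
4.6%/h lost → k = −ln(1 − 0.046) = 0.04709 h⁻¹.
Set 0.9687·exp(−k·t) = 0.57 → t = ln(0.9687/0.57)/k = 40540 s = 11.26 h.
Distance = v·t = 0.34·40540 = 13780 m = 13.78 km.

13.8 km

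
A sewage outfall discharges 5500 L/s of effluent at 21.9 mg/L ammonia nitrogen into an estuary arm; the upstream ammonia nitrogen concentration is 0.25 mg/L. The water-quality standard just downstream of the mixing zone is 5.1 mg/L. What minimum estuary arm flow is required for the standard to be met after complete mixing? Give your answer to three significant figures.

19100 L/s

Set C_mix = 5.1: (Q·0.2500 + 5500·21.90) / (Q + 5500) = 5.1
→ Q = 5500·(21.90 − 5.1)/(5.1 − 0.2500) = 19050 L/s.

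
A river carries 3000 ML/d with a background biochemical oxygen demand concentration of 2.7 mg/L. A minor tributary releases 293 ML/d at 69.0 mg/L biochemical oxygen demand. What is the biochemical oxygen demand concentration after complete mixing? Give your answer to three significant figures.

8.60 mg/L

Flow-weighted average: C = (3000·2.700 + 293.0·69.00) / 3293 = 28320/3293 = 8.599 mg/L.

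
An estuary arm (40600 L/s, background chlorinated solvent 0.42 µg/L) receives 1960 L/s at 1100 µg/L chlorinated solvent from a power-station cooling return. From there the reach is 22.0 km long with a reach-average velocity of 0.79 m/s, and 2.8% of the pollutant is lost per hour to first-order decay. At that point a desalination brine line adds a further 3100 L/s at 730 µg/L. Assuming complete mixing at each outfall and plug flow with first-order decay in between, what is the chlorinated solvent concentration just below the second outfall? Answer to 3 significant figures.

Conservation of mass: C = (40600·0.4200 + 1960·1100) / 42560 = 2173000/42560 = 51.06 µg/L; combined flow 42560 L/s.
Travel time t = 22.0·1000 / 0.79 = 27850 s = 7.736 h.
2.8%/h lost → k = −ln(1 − 0.028) = 0.02840 h⁻¹.
First-order decay: C = 51.06·exp(−k·t) = 51.06·0.8028 = 40.99 µg/L.
Second outfall: C = (42560·40.99 + 3100·730.0)/45660 = 87.77 µg/L.

87.8 µg/L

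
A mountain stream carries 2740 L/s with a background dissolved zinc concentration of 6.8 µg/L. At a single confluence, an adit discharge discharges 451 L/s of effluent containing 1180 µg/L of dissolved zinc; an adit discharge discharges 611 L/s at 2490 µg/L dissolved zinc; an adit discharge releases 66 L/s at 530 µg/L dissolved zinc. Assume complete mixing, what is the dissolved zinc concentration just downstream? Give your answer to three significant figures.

545 µg/L

Conservation of mass: C = (2740·6.800 + 451.0·1180 + 611.0·2490 + 66.00·530.0) / 3868 = 2107000/3868 = 544.8 µg/L.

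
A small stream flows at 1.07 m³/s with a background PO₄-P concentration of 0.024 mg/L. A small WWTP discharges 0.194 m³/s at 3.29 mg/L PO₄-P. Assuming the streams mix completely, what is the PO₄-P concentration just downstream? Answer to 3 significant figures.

0.525 mg/L

Conservation of mass: C = (1.070·0.02400 + 0.1940·3.290) / 1.264 = 0.6639/1.264 = 0.5253 mg/L.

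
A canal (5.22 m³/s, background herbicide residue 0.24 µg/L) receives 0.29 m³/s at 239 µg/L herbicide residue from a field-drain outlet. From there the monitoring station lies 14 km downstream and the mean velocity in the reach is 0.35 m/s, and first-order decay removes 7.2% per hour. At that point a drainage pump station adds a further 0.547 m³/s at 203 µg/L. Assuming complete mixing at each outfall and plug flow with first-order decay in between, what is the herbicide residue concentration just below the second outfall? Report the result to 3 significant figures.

Flow-weighted average: C = (5.220·0.2400 + 0.2900·239.0) / 5.510 = 70.56/5.510 = 12.81 µg/L; combined flow 5.510 m³/s.
Travel time t = 14·1000 / 0.35 = 40000 s = 11.11 h.
7.2%/h lost → k = −ln(1 − 0.072) = 0.07472 h⁻¹.
Applying C = C₀e^(−kt): 12.81 × 0.4359 = 5.583 µg/L.
Second outfall: C = (5.510·5.583 + 0.5470·203.0)/6.057 = 23.41 µg/L.

23.4 µg/L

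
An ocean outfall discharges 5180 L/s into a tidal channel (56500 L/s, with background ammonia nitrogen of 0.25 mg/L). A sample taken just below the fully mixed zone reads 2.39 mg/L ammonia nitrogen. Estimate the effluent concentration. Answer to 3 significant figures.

25.7 mg/L

Mass balance: 56500·0.2500 + 5180·Cₑ = 61680·2.390
→ Cₑ = (61680·2.390 − 56500·0.2500) / 5180 = 25.73 mg/L.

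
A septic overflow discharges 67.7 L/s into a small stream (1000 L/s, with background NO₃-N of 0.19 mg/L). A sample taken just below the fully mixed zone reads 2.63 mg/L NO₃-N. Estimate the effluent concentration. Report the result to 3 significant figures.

38.7 mg/L

Mass balance: 1000·0.1900 + 67.70·Cₑ = 1068·2.630
→ Cₑ = (1068·2.630 − 1000·0.1900) / 67.70 = 38.67 mg/L.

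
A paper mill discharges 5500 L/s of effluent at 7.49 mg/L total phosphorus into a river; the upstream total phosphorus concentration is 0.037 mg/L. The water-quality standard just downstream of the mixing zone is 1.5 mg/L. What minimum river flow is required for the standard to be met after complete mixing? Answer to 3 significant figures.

Set C_mix = 1.5: (Q·0.03700 + 5500·7.490) / (Q + 5500) = 1.5
→ Q = 5500·(7.490 − 1.5)/(1.5 − 0.03700) = 22520 L/s.

22500 L/s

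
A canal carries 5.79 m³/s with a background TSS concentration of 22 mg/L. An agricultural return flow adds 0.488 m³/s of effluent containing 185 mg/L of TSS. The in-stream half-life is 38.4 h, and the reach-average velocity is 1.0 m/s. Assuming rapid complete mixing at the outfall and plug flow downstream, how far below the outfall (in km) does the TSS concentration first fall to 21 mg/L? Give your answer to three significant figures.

100 km

Flow-weighted average: C = (5.790·22.00 + 0.4880·185.0) / 6.278 = 217.7/6.278 = 34.67 mg/L.
Half-life 38.4 h → k = ln 2 / 38.4 = 0.01805 h⁻¹ = 0.4332 d⁻¹.
Set 34.67·exp(−k·t) = 21 → t = ln(34.67/21)/k = 99990 s = 27.78 h.
Distance = v·t = 1.0·99990 = 99990 m = 99.99 km.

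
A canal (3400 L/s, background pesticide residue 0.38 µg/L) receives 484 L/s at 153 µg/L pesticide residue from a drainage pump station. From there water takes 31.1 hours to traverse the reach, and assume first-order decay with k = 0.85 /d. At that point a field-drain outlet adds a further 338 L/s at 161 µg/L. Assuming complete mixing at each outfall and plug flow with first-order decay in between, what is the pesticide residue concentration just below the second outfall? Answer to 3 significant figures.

18.8 µg/L

Mixed concentration C = ΣQC/ΣQ = (3400·0.3800 + 484.0·153.0) / 3884 = 75340/3884 = 19.40 µg/L; combined flow 3884 L/s.
After decay, C = 19.40 × e^(−kt) = 19.40 × 0.3324 = 6.448 µg/L.
At the second outfall, C = (3884·6.448 + 338.0·161.0) / (3884 + 338.0) = 18.82 µg/L.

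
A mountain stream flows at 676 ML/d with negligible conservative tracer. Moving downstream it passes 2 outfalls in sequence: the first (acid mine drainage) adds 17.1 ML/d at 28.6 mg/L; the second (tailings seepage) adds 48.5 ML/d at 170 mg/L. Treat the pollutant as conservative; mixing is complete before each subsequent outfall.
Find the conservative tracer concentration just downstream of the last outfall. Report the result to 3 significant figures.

11.8 mg/L

After outfall 1: Q = 676.0 + 17.10 = 693.1 ML/d; C = (676.0·0 + 17.10·28.60)/693.1 = 0.7056 mg/L.
After outfall 2: Q = 693.1 + 48.50 = 741.6 ML/d; C = (693.1·0.7056 + 48.50·170.0)/741.6 = 11.78 mg/L.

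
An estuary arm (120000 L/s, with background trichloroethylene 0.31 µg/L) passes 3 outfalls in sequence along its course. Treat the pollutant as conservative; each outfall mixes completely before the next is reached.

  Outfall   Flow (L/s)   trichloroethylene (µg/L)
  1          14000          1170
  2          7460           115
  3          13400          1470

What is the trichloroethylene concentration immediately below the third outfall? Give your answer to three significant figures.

239 µg/L

After outfall 1: Q = 120000 + 14000 = 134000 L/s; C = (120000·0.3100 + 14000·1170)/134000 = 122.5 µg/L.
After outfall 2: Q = 134000 + 7460 = 141500 L/s; C = (134000·122.5 + 7460·115.0)/141500 = 122.1 µg/L.
After outfall 3: Q = 141500 + 13400 = 154900 L/s; C = (141500·122.1 + 13400·1470)/154900 = 238.8 µg/L.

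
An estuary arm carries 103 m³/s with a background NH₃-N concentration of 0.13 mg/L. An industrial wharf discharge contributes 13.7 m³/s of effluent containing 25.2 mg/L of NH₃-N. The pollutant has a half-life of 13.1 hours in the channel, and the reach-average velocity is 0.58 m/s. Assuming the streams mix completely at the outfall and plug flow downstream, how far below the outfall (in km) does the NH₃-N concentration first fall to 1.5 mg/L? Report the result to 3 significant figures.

28.3 km

Conservation of mass: C = (103.0·0.1300 + 13.70·25.20) / 116.7 = 358.6/116.7 = 3.073 mg/L.
Half-life 13.1 h → k = ln 2 / 13.1 = 0.05291 h⁻¹ = 1.270 d⁻¹.
Set 3.073·exp(−k·t) = 1.5 → t = ln(3.073/1.5)/k = 48800 s = 13.55 h.
Distance = v·t = 0.58·48800 = 28300 m = 28.30 km.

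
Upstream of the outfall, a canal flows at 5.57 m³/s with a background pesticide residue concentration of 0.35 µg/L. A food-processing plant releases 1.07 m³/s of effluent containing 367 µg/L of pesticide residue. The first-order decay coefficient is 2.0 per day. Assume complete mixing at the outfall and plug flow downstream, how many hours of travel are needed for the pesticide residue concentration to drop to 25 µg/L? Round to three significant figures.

10.4 h

Mass balance: C = (5.570·0.3500 + 1.070·367.0) / 6.640 = 394.6/6.640 = 59.43 µg/L.
59.43·exp(−k·t) = 25 → t = ln(59.43/25)/k = 37410 s = 10.39 h.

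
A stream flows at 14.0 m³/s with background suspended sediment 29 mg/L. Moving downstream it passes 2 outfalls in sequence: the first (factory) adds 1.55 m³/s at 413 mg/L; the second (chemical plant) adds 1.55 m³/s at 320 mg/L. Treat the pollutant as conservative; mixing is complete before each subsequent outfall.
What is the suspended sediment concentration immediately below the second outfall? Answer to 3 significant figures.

After outfall 1: Q = 14.00 + 1.550 = 15.55 m³/s; C = (14.00·29.00 + 1.550·413.0)/15.55 = 67.28 mg/L.
After outfall 2: Q = 15.55 + 1.550 = 17.10 m³/s; C = (15.55·67.28 + 1.550·320.0)/17.10 = 90.18 mg/L.

90.2 mg/L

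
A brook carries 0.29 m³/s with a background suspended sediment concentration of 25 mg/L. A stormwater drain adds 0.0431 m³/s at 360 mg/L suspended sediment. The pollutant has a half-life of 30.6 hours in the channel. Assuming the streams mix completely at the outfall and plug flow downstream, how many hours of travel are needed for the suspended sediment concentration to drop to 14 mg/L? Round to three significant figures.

Mixed concentration C = ΣQC/ΣQ = (0.2900·25.00 + 0.04310·360.0) / 0.3331 = 22.77/0.3331 = 68.35 mg/L.
Half-life 30.6 h → k = ln 2 / 30.6 = 0.02265 h⁻¹ = 0.5436 d⁻¹.
68.35·exp(−k·t) = 14 → t = ln(68.35/14)/k = 252000 s = 70.00 h.

70.0 h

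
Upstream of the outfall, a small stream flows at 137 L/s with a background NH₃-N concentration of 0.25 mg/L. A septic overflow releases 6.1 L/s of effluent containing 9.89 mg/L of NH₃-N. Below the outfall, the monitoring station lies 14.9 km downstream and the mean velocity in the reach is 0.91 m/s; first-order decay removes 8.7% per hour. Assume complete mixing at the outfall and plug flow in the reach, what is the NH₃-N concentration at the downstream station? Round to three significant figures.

0.437 mg/L

Mixed concentration C = ΣQC/ΣQ = (137.0·0.2500 + 6.100·9.890) / 143.1 = 94.58/143.1 = 0.6609 mg/L.
Travel time t = 14.9·1000 / 0.91 = 16370 s = 4.548 h.
8.7%/h lost → k = −ln(1 − 0.087) = 0.09102 h⁻¹.
Applying C = C₀e^(−kt): 0.6609 × 0.6610 = 0.4369 mg/L.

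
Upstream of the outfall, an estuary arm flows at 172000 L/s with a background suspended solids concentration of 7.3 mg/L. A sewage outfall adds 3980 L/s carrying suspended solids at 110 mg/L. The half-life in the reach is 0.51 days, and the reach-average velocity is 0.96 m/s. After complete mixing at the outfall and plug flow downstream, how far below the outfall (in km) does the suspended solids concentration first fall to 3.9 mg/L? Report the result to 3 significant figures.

55.1 km

Mass balance: C = (172000·7.300 + 3980·110.0) / 176000 = 1693000/176000 = 9.623 mg/L.
Half-life 0.51 d → k = ln 2 / 0.51 = 1.359 d⁻¹.
Set 9.623·exp(−k·t) = 3.9 → t = ln(9.623/3.9)/k = 57410 s = 15.95 h.
Distance = v·t = 0.96·57410 = 55120 m = 55.12 km.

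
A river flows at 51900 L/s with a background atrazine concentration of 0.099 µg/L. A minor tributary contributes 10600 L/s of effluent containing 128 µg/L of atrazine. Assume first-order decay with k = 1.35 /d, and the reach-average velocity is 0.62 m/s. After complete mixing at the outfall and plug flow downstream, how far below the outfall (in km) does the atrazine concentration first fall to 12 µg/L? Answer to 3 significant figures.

Conservation of mass: C = (51900·0.09900 + 10600·128.0) / 62500 = 1362000/62500 = 21.79 µg/L.
Set 21.79·exp(−k·t) = 12 → t = ln(21.79/12)/k = 38180 s = 10.61 h.
Distance = v·t = 0.62·38180 = 23670 m = 23.67 km.

23.7 km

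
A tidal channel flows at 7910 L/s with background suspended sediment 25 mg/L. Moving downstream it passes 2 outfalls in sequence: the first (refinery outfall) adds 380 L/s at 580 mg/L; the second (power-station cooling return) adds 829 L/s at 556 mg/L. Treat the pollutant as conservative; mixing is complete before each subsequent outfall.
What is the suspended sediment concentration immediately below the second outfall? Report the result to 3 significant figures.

Outfall 1: combined Q = 8290 L/s; C = (7910·25.00 + 380.0·580.0)/8290 = 50.44 mg/L.
Outfall 2: combined Q = 9119 L/s; C = (8290·50.44 + 829.0·556.0)/9119 = 96.40 mg/L.

96.4 mg/L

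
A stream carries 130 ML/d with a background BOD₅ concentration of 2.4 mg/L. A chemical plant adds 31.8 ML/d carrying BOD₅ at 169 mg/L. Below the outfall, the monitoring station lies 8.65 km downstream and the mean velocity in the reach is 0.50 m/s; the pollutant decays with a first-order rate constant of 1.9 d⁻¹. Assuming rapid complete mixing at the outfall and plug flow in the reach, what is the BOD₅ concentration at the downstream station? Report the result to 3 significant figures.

Mixed concentration C = ΣQC/ΣQ = (130.0·2.400 + 31.80·169.0) / 161.8 = 5686/161.8 = 35.14 mg/L.
Travel time t = 8.65·1000 / 0.50 = 17300 s = 4.806 h.
First-order decay: C = 35.14·exp(−k·t) = 35.14·0.6836 = 24.02 mg/L.

24.0 mg/L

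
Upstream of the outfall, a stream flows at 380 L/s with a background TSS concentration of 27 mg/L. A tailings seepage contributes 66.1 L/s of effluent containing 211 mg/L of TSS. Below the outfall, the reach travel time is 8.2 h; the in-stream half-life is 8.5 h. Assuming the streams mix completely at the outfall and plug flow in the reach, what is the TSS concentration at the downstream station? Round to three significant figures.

27.8 mg/L

Flow-weighted average: C = (380.0·27.00 + 66.10·211.0) / 446.1 = 24210/446.1 = 54.26 mg/L.
Half-life 8.5 h → k = ln 2 / 8.5 = 0.08155 h⁻¹ = 1.957 d⁻¹.
Decay over the reach: 54.26·exp(−kt) = 54.26·0.5124 = 27.80 mg/L.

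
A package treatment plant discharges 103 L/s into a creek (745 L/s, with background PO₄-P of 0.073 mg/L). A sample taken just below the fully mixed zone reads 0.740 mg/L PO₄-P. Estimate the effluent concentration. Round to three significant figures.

5.56 mg/L

Mass balance: 745.0·0.07300 + 103.0·Cₑ = 848.0·0.7400
→ Cₑ = (848.0·0.7400 − 745.0·0.07300) / 103.0 = 5.564 mg/L.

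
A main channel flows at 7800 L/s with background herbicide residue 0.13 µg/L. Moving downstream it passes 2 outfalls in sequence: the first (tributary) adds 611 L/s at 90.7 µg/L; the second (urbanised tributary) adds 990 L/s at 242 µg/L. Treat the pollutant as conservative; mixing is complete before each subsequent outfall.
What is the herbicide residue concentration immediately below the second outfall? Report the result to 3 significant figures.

Outfall 1: combined Q = 8411 L/s; C = (7800·0.1300 + 611.0·90.70)/8411 = 6.709 µg/L.
Outfall 2: combined Q = 9401 L/s; C = (8411·6.709 + 990.0·242.0)/9401 = 31.49 µg/L.

31.5 µg/L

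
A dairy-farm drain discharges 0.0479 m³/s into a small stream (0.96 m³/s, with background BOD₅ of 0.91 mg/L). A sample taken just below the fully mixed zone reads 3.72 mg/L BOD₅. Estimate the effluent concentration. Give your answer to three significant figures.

Mass balance: 0.9600·0.9100 + 0.04790·Cₑ = 1.008·3.720
→ Cₑ = (1.008·3.720 − 0.9600·0.9100) / 0.04790 = 60.04 mg/L.

60.0 mg/L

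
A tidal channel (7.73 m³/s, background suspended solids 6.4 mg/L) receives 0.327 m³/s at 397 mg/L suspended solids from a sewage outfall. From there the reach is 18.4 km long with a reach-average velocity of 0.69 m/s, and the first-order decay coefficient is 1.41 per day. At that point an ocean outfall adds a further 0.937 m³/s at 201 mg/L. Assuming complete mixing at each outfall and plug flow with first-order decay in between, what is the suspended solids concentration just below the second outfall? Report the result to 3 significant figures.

After mixing, C = (7.730·6.400 + 0.3270·397.0) / 8.057 = 179.3/8.057 = 22.25 mg/L; combined flow 8.057 m³/s.
Travel time t = 18.4·1000 / 0.69 = 26670 s = 7.407 h.
Applying C = C₀e^(−kt): 22.25 × 0.6471 = 14.40 mg/L.
Second outfall: C = (8.057·14.40 + 0.9370·201.0)/8.994 = 33.84 mg/L.

33.8 mg/L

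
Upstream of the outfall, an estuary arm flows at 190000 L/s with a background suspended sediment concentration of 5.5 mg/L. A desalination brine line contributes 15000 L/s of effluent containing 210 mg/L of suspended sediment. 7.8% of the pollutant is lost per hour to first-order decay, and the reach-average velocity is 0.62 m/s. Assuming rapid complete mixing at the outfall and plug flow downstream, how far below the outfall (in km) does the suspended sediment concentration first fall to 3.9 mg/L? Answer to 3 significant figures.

45.6 km

Conservation of mass: C = (190000·5.500 + 15000·210.0) / 205000 = 4195000/205000 = 20.46 mg/L.
7.8%/h lost → k = −ln(1 − 0.078) = 0.08121 h⁻¹.
Set 20.46·exp(−k·t) = 3.9 → t = ln(20.46/3.9)/k = 73480 s = 20.41 h.
Distance = v·t = 0.62·73480 = 45560 m = 45.56 km.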